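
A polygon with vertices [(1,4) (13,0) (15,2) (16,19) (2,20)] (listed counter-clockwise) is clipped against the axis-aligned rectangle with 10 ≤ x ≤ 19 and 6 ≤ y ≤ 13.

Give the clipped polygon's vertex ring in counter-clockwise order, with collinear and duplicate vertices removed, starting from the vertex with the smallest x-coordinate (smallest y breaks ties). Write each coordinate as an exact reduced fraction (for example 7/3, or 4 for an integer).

1. After x ≥ 10: [(10,1) (13,0) (15,2) (16,19) (10,136/7)]
2. After x ≤ 19: [(10,1) (13,0) (15,2) (16,19) (10,136/7)]
3. After y ≥ 6: [(10,6) (259/17,6) (16,19) (10,136/7)]
4. After y ≤ 13: [(10,13) (10,6) (259/17,6) (266/17,13)]
5. Canonical ring: [(10,6) (259/17,6) (266/17,13) (10,13)]

Clipped polygon: [(10,6) (259/17,6) (266/17,13) (10,13)]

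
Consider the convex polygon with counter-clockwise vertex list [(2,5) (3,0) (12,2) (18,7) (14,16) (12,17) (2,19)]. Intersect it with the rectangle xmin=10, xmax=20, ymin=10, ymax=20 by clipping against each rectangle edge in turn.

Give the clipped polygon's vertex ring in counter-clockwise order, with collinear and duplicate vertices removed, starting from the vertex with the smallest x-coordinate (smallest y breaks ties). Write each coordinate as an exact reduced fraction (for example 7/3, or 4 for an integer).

Clipped polygon: [(10,10) (50/3,10) (14,16) (12,17) (10,87/5)]

1. After x ≥ 10: [(10,14/9) (12,2) (18,7) (14,16) (12,17) (10,87/5)]
2. After x ≤ 20: [(10,14/9) (12,2) (18,7) (14,16) (12,17) (10,87/5)]
3. After y ≥ 10: [(10,10) (50/3,10) (14,16) (12,17) (10,87/5)]
4. After y ≤ 20: [(10,10) (50/3,10) (14,16) (12,17) (10,87/5)]
5. Canonical ring: [(10,10) (50/3,10) (14,16) (12,17) (10,87/5)]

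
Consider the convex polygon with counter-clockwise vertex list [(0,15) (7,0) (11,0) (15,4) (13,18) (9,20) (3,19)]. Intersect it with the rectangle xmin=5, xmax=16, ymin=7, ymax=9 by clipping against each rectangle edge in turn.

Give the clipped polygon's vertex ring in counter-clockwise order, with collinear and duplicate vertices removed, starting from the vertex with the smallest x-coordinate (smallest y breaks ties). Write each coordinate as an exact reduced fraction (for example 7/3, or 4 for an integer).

Clipped polygon: [(5,7) (102/7,7) (100/7,9) (5,9)]

1. After x ≥ 5: [(5,30/7) (7,0) (11,0) (15,4) (13,18) (9,20) (5,58/3)]
2. After x ≤ 16: [(5,30/7) (7,0) (11,0) (15,4) (13,18) (9,20) (5,58/3)]
3. After y ≥ 7: [(5,7) (102/7,7) (13,18) (9,20) (5,58/3)]
4. After y ≤ 9: [(5,9) (5,7) (102/7,7) (100/7,9)]
5. Canonical ring: [(5,7) (102/7,7) (100/7,9) (5,9)]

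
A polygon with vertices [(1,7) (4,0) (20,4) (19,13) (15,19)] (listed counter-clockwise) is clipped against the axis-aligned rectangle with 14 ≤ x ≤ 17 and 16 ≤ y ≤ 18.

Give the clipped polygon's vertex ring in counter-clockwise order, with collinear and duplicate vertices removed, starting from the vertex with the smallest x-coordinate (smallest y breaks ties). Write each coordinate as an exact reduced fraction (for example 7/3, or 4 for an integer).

Clipped polygon: [(14,16) (17,16) (47/3,18) (14,18)]

1. After x ≥ 14: [(14,127/7) (14,5/2) (20,4) (19,13) (15,19)]
2. After x ≤ 17: [(14,127/7) (14,5/2) (17,13/4) (17,16) (15,19)]
3. After y ≥ 16: [(14,127/7) (14,16) (17,16) (17,16) (15,19)]
4. After y ≤ 18: [(14,18) (14,16) (17,16) (17,16) (47/3,18)]
5. Canonical ring: [(14,16) (17,16) (47/3,18) (14,18)]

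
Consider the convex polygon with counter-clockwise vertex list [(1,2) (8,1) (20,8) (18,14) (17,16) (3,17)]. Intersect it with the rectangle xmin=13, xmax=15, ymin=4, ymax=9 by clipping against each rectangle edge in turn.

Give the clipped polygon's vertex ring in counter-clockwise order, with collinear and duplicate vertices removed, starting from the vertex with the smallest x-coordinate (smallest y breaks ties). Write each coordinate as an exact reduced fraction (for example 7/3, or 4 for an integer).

Clipped polygon: [(13,4) (92/7,4) (15,61/12) (15,9) (13,9)]

1. After x ≥ 13: [(13,47/12) (20,8) (18,14) (17,16) (13,114/7)]
2. After x ≤ 15: [(13,47/12) (15,61/12) (15,113/7) (13,114/7)]
3. After y ≥ 4: [(13,4) (92/7,4) (15,61/12) (15,113/7) (13,114/7)]
4. After y ≤ 9: [(13,9) (13,4) (92/7,4) (15,61/12) (15,9)]
5. Canonical ring: [(13,4) (92/7,4) (15,61/12) (15,9) (13,9)]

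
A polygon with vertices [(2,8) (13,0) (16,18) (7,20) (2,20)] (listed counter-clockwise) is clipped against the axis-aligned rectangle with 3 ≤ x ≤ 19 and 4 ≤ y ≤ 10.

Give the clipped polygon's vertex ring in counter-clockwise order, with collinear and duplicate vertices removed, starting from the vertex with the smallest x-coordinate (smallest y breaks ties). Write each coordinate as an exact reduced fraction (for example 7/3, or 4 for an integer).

Clipped polygon: [(3,80/11) (15/2,4) (41/3,4) (44/3,10) (3,10)]

1. After x ≥ 3: [(3,80/11) (13,0) (16,18) (7,20) (3,20)]
2. After x ≤ 19: [(3,80/11) (13,0) (16,18) (7,20) (3,20)]
3. After y ≥ 4: [(3,80/11) (15/2,4) (41/3,4) (16,18) (7,20) (3,20)]
4. After y ≤ 10: [(3,10) (3,80/11) (15/2,4) (41/3,4) (44/3,10)]
5. Canonical ring: [(3,80/11) (15/2,4) (41/3,4) (44/3,10) (3,10)]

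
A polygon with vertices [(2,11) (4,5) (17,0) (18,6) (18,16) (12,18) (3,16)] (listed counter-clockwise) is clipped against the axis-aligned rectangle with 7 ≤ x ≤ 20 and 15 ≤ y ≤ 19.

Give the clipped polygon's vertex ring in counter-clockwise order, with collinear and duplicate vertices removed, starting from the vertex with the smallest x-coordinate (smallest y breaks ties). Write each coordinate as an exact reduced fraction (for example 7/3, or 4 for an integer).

1. After x ≥ 7: [(7,50/13) (17,0) (18,6) (18,16) (12,18) (7,152/9)]
2. After x ≤ 20: [(7,50/13) (17,0) (18,6) (18,16) (12,18) (7,152/9)]
3. After y ≥ 15: [(7,15) (18,15) (18,16) (12,18) (7,152/9)]
4. After y ≤ 19: [(7,15) (18,15) (18,16) (12,18) (7,152/9)]
5. Canonical ring: [(7,15) (18,15) (18,16) (12,18) (7,152/9)]

Clipped polygon: [(7,15) (18,15) (18,16) (12,18) (7,152/9)]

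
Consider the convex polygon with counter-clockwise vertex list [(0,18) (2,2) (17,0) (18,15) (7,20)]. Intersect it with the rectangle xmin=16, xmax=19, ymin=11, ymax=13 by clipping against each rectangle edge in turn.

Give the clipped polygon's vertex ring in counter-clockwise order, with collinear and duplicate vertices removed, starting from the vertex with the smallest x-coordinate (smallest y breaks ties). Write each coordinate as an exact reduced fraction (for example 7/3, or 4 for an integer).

Clipped polygon: [(16,11) (266/15,11) (268/15,13) (16,13)]

1. After x ≥ 16: [(16,2/15) (17,0) (18,15) (16,175/11)]
2. After x ≤ 19: [(16,2/15) (17,0) (18,15) (16,175/11)]
3. After y ≥ 11: [(16,11) (266/15,11) (18,15) (16,175/11)]
4. After y ≤ 13: [(16,13) (16,11) (266/15,11) (268/15,13)]
5. Canonical ring: [(16,11) (266/15,11) (268/15,13) (16,13)]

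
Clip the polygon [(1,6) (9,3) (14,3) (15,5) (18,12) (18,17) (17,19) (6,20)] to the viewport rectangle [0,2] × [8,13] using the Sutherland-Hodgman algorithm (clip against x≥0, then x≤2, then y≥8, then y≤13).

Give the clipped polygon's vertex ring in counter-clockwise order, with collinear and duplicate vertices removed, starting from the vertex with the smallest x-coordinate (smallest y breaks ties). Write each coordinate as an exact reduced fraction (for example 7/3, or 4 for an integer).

Clipped polygon: [(12/7,8) (2,8) (2,44/5)]

1. After x ≥ 0: [(1,6) (9,3) (14,3) (15,5) (18,12) (18,17) (17,19) (6,20)]
2. After x ≤ 2: [(2,44/5) (1,6) (2,45/8)]
3. After y ≥ 8: [(2,8) (2,44/5) (12/7,8)]
4. After y ≤ 13: [(2,8) (2,44/5) (12/7,8)]
5. Canonical ring: [(12/7,8) (2,8) (2,44/5)]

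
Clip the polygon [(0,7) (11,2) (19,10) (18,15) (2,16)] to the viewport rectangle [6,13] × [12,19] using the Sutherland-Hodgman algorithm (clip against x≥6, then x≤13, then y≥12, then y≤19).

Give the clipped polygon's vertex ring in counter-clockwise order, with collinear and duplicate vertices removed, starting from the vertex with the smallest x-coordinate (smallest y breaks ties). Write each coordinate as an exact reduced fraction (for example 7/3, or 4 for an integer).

1. After x ≥ 6: [(6,47/11) (11,2) (19,10) (18,15) (6,63/4)]
2. After x ≤ 13: [(6,47/11) (11,2) (13,4) (13,245/16) (6,63/4)]
3. After y ≥ 12: [(6,12) (13,12) (13,245/16) (6,63/4)]
4. After y ≤ 19: [(6,12) (13,12) (13,245/16) (6,63/4)]
5. Canonical ring: [(6,12) (13,12) (13,245/16) (6,63/4)]

Clipped polygon: [(6,12) (13,12) (13,245/16) (6,63/4)]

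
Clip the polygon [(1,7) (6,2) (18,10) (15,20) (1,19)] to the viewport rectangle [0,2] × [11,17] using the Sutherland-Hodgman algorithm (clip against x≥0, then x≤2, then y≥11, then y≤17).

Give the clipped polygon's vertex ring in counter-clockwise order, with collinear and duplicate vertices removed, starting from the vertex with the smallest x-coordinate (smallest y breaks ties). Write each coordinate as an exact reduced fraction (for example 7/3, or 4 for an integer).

Clipped polygon: [(1,11) (2,11) (2,17) (1,17)]

1. After x ≥ 0: [(1,7) (6,2) (18,10) (15,20) (1,19)]
2. After x ≤ 2: [(1,7) (2,6) (2,267/14) (1,19)]
3. After y ≥ 11: [(1,11) (2,11) (2,267/14) (1,19)]
4. After y ≤ 17: [(1,17) (1,11) (2,11) (2,17)]
5. Canonical ring: [(1,11) (2,11) (2,17) (1,17)]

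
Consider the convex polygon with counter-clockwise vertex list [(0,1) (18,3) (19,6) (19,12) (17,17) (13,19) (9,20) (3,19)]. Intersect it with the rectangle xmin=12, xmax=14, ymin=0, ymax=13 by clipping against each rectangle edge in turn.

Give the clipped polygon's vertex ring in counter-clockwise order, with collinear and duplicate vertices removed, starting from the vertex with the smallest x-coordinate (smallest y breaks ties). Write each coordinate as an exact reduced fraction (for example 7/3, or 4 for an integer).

Clipped polygon: [(12,7/3) (14,23/9) (14,13) (12,13)]

1. After x ≥ 12: [(12,7/3) (18,3) (19,6) (19,12) (17,17) (13,19) (12,77/4)]
2. After x ≤ 14: [(12,7/3) (14,23/9) (14,37/2) (13,19) (12,77/4)]
3. After y ≥ 0: [(12,7/3) (14,23/9) (14,37/2) (13,19) (12,77/4)]
4. After y ≤ 13: [(12,13) (12,7/3) (14,23/9) (14,13)]
5. Canonical ring: [(12,7/3) (14,23/9) (14,13) (12,13)]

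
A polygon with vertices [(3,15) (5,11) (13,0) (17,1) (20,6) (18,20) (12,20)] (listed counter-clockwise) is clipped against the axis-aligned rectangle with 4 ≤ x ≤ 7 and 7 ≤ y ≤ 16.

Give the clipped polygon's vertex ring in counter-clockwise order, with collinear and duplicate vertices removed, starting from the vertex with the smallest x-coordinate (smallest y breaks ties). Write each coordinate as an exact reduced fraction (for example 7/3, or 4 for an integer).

1. After x ≥ 4: [(4,140/9) (4,13) (5,11) (13,0) (17,1) (20,6) (18,20) (12,20)]
2. After x ≤ 7: [(7,155/9) (4,140/9) (4,13) (5,11) (7,33/4)]
3. After y ≥ 7: [(7,155/9) (4,140/9) (4,13) (5,11) (7,33/4)]
4. After y ≤ 16: [(7,16) (24/5,16) (4,140/9) (4,13) (5,11) (7,33/4)]
5. Canonical ring: [(4,13) (5,11) (7,33/4) (7,16) (24/5,16) (4,140/9)]

Clipped polygon: [(4,13) (5,11) (7,33/4) (7,16) (24/5,16) (4,140/9)]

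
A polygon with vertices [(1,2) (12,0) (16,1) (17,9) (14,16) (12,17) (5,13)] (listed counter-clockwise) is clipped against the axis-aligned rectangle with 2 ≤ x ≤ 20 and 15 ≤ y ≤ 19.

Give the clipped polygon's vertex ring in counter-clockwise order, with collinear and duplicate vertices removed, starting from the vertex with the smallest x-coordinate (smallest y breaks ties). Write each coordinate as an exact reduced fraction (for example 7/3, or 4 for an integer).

Clipped polygon: [(17/2,15) (101/7,15) (14,16) (12,17)]

1. After x ≥ 2: [(2,19/4) (2,20/11) (12,0) (16,1) (17,9) (14,16) (12,17) (5,13)]
2. After x ≤ 20: [(2,19/4) (2,20/11) (12,0) (16,1) (17,9) (14,16) (12,17) (5,13)]
3. After y ≥ 15: [(101/7,15) (14,16) (12,17) (17/2,15)]
4. After y ≤ 19: [(101/7,15) (14,16) (12,17) (17/2,15)]
5. Canonical ring: [(17/2,15) (101/7,15) (14,16) (12,17)]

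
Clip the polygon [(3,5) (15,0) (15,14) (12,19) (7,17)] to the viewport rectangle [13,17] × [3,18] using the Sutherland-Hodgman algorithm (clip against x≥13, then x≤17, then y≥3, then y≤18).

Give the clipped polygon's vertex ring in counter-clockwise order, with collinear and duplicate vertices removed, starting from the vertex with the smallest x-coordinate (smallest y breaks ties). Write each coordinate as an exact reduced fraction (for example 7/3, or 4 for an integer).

Clipped polygon: [(13,3) (15,3) (15,14) (13,52/3)]

1. After x ≥ 13: [(13,5/6) (15,0) (15,14) (13,52/3)]
2. After x ≤ 17: [(13,5/6) (15,0) (15,14) (13,52/3)]
3. After y ≥ 3: [(13,3) (15,3) (15,14) (13,52/3)]
4. After y ≤ 18: [(13,3) (15,3) (15,14) (13,52/3)]
5. Canonical ring: [(13,3) (15,3) (15,14) (13,52/3)]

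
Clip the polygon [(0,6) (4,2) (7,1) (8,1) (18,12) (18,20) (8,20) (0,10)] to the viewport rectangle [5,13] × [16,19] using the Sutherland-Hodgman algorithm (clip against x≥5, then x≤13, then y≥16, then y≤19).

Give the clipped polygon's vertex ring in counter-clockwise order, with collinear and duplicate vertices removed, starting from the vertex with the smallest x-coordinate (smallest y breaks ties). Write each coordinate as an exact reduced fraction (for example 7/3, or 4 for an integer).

Clipped polygon: [(5,16) (13,16) (13,19) (36/5,19) (5,65/4)]

1. After x ≥ 5: [(5,5/3) (7,1) (8,1) (18,12) (18,20) (8,20) (5,65/4)]
2. After x ≤ 13: [(5,5/3) (7,1) (8,1) (13,13/2) (13,20) (8,20) (5,65/4)]
3. After y ≥ 16: [(5,16) (13,16) (13,20) (8,20) (5,65/4)]
4. After y ≤ 19: [(5,16) (13,16) (13,19) (36/5,19) (5,65/4)]
5. Canonical ring: [(5,16) (13,16) (13,19) (36/5,19) (5,65/4)]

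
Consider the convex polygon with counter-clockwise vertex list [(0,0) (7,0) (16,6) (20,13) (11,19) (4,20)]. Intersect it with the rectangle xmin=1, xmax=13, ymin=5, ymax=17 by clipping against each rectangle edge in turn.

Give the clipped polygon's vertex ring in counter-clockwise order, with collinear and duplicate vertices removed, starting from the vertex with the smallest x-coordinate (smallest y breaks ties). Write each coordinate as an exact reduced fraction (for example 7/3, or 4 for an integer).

Clipped polygon: [(1,5) (13,5) (13,17) (17/5,17)]

1. After x ≥ 1: [(1,5) (1,0) (7,0) (16,6) (20,13) (11,19) (4,20)]
2. After x ≤ 13: [(1,5) (1,0) (7,0) (13,4) (13,53/3) (11,19) (4,20)]
3. After y ≥ 5: [(1,5) (1,5) (13,5) (13,53/3) (11,19) (4,20)]
4. After y ≤ 17: [(17/5,17) (1,5) (1,5) (13,5) (13,17)]
5. Canonical ring: [(1,5) (13,5) (13,17) (17/5,17)]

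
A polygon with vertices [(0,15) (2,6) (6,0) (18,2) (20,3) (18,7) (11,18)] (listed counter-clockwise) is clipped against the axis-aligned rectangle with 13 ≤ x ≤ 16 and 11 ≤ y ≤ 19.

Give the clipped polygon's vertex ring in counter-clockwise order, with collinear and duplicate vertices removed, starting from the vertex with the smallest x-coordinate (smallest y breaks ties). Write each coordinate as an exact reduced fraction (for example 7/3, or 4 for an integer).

Clipped polygon: [(13,11) (170/11,11) (13,104/7)]

1. After x ≥ 13: [(13,7/6) (18,2) (20,3) (18,7) (13,104/7)]
2. After x ≤ 16: [(13,7/6) (16,5/3) (16,71/7) (13,104/7)]
3. After y ≥ 11: [(13,11) (170/11,11) (13,104/7)]
4. After y ≤ 19: [(13,11) (170/11,11) (13,104/7)]
5. Canonical ring: [(13,11) (170/11,11) (13,104/7)]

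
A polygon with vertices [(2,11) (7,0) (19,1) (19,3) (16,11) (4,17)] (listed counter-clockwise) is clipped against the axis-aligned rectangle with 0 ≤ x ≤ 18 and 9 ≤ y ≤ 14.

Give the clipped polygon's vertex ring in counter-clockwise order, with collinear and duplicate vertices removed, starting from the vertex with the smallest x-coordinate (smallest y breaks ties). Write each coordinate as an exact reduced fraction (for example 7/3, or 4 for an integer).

1. After x ≥ 0: [(2,11) (7,0) (19,1) (19,3) (16,11) (4,17)]
2. After x ≤ 18: [(2,11) (7,0) (18,11/12) (18,17/3) (16,11) (4,17)]
3. After y ≥ 9: [(2,11) (32/11,9) (67/4,9) (16,11) (4,17)]
4. After y ≤ 14: [(3,14) (2,11) (32/11,9) (67/4,9) (16,11) (10,14)]
5. Canonical ring: [(2,11) (32/11,9) (67/4,9) (16,11) (10,14) (3,14)]

Clipped polygon: [(2,11) (32/11,9) (67/4,9) (16,11) (10,14) (3,14)]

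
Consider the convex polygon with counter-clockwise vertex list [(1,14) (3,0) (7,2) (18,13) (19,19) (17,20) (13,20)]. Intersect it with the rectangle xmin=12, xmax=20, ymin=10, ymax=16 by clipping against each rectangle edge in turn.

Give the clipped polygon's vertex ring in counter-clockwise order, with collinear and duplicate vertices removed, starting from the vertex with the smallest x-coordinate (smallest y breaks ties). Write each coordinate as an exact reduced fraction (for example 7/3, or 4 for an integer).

1. After x ≥ 12: [(12,39/2) (12,7) (18,13) (19,19) (17,20) (13,20)]
2. After x ≤ 20: [(12,39/2) (12,7) (18,13) (19,19) (17,20) (13,20)]
3. After y ≥ 10: [(12,39/2) (12,10) (15,10) (18,13) (19,19) (17,20) (13,20)]
4. After y ≤ 16: [(12,16) (12,10) (15,10) (18,13) (37/2,16)]
5. Canonical ring: [(12,10) (15,10) (18,13) (37/2,16) (12,16)]

Clipped polygon: [(12,10) (15,10) (18,13) (37/2,16) (12,16)]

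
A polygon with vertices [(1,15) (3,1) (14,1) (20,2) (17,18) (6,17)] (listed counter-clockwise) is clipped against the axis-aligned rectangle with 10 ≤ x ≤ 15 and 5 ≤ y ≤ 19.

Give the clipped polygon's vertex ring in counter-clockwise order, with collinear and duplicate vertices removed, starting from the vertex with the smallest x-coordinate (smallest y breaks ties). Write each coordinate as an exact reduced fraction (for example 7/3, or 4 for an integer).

1. After x ≥ 10: [(10,1) (14,1) (20,2) (17,18) (10,191/11)]
2. After x ≤ 15: [(10,1) (14,1) (15,7/6) (15,196/11) (10,191/11)]
3. After y ≥ 5: [(10,5) (15,5) (15,196/11) (10,191/11)]
4. After y ≤ 19: [(10,5) (15,5) (15,196/11) (10,191/11)]
5. Canonical ring: [(10,5) (15,5) (15,196/11) (10,191/11)]

Clipped polygon: [(10,5) (15,5) (15,196/11) (10,191/11)]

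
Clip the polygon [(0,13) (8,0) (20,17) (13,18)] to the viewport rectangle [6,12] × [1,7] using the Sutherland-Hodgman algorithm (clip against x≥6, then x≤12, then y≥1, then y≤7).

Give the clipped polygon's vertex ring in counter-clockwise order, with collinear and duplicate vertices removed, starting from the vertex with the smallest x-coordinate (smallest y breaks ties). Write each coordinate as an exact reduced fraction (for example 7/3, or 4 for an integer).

1. After x ≥ 6: [(6,199/13) (6,13/4) (8,0) (20,17) (13,18)]
2. After x ≤ 12: [(12,229/13) (6,199/13) (6,13/4) (8,0) (12,17/3)]
3. After y ≥ 1: [(12,229/13) (6,199/13) (6,13/4) (96/13,1) (148/17,1) (12,17/3)]
4. After y ≤ 7: [(12,7) (6,7) (6,13/4) (96/13,1) (148/17,1) (12,17/3)]
5. Canonical ring: [(6,13/4) (96/13,1) (148/17,1) (12,17/3) (12,7) (6,7)]

Clipped polygon: [(6,13/4) (96/13,1) (148/17,1) (12,17/3) (12,7) (6,7)]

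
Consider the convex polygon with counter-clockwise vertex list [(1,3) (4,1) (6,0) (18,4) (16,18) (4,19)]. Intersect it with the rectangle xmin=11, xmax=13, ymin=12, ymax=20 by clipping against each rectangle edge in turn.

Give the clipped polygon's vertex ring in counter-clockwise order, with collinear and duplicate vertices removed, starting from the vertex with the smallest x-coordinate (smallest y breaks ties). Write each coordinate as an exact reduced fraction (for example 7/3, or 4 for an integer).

1. After x ≥ 11: [(11,5/3) (18,4) (16,18) (11,221/12)]
2. After x ≤ 13: [(11,5/3) (13,7/3) (13,73/4) (11,221/12)]
3. After y ≥ 12: [(11,12) (13,12) (13,73/4) (11,221/12)]
4. After y ≤ 20: [(11,12) (13,12) (13,73/4) (11,221/12)]
5. Canonical ring: [(11,12) (13,12) (13,73/4) (11,221/12)]

Clipped polygon: [(11,12) (13,12) (13,73/4) (11,221/12)]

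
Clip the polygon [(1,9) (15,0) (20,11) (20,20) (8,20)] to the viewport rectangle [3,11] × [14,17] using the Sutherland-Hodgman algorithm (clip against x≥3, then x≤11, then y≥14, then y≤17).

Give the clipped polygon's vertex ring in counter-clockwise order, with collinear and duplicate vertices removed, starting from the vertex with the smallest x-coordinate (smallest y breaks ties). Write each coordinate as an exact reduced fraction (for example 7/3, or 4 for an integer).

Clipped polygon: [(46/11,14) (11,14) (11,17) (67/11,17)]

1. After x ≥ 3: [(3,85/7) (3,54/7) (15,0) (20,11) (20,20) (8,20)]
2. After x ≤ 11: [(3,85/7) (3,54/7) (11,18/7) (11,20) (8,20)]
3. After y ≥ 14: [(46/11,14) (11,14) (11,20) (8,20)]
4. After y ≤ 17: [(67/11,17) (46/11,14) (11,14) (11,17)]
5. Canonical ring: [(46/11,14) (11,14) (11,17) (67/11,17)]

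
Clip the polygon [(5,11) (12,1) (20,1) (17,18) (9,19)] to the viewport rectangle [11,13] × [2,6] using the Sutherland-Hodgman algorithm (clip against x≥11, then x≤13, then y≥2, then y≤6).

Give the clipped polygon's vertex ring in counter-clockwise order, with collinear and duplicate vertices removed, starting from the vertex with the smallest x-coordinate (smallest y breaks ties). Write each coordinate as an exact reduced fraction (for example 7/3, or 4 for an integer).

1. After x ≥ 11: [(11,17/7) (12,1) (20,1) (17,18) (11,75/4)]
2. After x ≤ 13: [(11,17/7) (12,1) (13,1) (13,37/2) (11,75/4)]
3. After y ≥ 2: [(11,17/7) (113/10,2) (13,2) (13,37/2) (11,75/4)]
4. After y ≤ 6: [(11,6) (11,17/7) (113/10,2) (13,2) (13,6)]
5. Canonical ring: [(11,17/7) (113/10,2) (13,2) (13,6) (11,6)]

Clipped polygon: [(11,17/7) (113/10,2) (13,2) (13,6) (11,6)]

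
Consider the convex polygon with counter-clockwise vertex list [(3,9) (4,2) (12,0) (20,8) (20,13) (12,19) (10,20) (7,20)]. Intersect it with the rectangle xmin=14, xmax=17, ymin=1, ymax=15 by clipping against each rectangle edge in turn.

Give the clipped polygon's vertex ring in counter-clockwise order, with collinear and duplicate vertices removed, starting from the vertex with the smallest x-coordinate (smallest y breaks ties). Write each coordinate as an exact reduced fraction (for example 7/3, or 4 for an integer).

Clipped polygon: [(14,2) (17,5) (17,15) (14,15)]

1. After x ≥ 14: [(14,2) (20,8) (20,13) (14,35/2)]
2. After x ≤ 17: [(14,2) (17,5) (17,61/4) (14,35/2)]
3. After y ≥ 1: [(14,2) (17,5) (17,61/4) (14,35/2)]
4. After y ≤ 15: [(14,15) (14,2) (17,5) (17,15)]
5. Canonical ring: [(14,2) (17,5) (17,15) (14,15)]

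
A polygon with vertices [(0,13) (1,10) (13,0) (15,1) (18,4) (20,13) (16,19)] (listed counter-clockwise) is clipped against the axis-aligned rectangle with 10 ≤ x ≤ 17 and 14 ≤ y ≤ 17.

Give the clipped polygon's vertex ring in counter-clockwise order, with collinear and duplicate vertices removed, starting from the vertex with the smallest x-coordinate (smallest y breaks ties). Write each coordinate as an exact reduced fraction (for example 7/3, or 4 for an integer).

Clipped polygon: [(10,14) (17,14) (17,17) (32/3,17) (10,67/4)]

1. After x ≥ 10: [(10,67/4) (10,5/2) (13,0) (15,1) (18,4) (20,13) (16,19)]
2. After x ≤ 17: [(10,67/4) (10,5/2) (13,0) (15,1) (17,3) (17,35/2) (16,19)]
3. After y ≥ 14: [(10,67/4) (10,14) (17,14) (17,35/2) (16,19)]
4. After y ≤ 17: [(32/3,17) (10,67/4) (10,14) (17,14) (17,17)]
5. Canonical ring: [(10,14) (17,14) (17,17) (32/3,17) (10,67/4)]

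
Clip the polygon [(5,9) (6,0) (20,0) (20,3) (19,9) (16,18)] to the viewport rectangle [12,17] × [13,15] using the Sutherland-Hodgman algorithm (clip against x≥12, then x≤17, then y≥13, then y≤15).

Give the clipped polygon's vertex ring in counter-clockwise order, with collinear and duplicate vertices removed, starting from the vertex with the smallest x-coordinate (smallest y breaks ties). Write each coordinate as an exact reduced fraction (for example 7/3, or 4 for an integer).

Clipped polygon: [(12,13) (17,13) (17,15) (37/3,15) (12,162/11)]

1. After x ≥ 12: [(12,162/11) (12,0) (20,0) (20,3) (19,9) (16,18)]
2. After x ≤ 17: [(12,162/11) (12,0) (17,0) (17,15) (16,18)]
3. After y ≥ 13: [(12,162/11) (12,13) (17,13) (17,15) (16,18)]
4. After y ≤ 15: [(37/3,15) (12,162/11) (12,13) (17,13) (17,15) (17,15)]
5. Canonical ring: [(12,13) (17,13) (17,15) (37/3,15) (12,162/11)]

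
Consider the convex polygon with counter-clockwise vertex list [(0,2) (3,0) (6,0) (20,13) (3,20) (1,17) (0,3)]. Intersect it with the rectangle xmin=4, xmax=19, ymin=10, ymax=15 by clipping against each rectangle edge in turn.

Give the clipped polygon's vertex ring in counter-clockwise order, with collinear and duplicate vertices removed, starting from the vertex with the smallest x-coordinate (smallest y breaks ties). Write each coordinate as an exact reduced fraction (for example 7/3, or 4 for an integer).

1. After x ≥ 4: [(4,0) (6,0) (20,13) (4,333/17)]
2. After x ≤ 19: [(4,0) (6,0) (19,169/14) (19,228/17) (4,333/17)]
3. After y ≥ 10: [(4,10) (218/13,10) (19,169/14) (19,228/17) (4,333/17)]
4. After y ≤ 15: [(4,15) (4,10) (218/13,10) (19,169/14) (19,228/17) (106/7,15)]
5. Canonical ring: [(4,10) (218/13,10) (19,169/14) (19,228/17) (106/7,15) (4,15)]

Clipped polygon: [(4,10) (218/13,10) (19,169/14) (19,228/17) (106/7,15) (4,15)]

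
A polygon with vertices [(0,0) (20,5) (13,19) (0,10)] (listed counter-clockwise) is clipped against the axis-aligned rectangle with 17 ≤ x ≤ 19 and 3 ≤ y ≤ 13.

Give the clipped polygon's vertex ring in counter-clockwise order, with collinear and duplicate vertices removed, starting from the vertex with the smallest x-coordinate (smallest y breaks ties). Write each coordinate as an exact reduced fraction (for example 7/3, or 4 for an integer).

1. After x ≥ 17: [(17,17/4) (20,5) (17,11)]
2. After x ≤ 19: [(17,17/4) (19,19/4) (19,7) (17,11)]
3. After y ≥ 3: [(17,17/4) (19,19/4) (19,7) (17,11)]
4. After y ≤ 13: [(17,17/4) (19,19/4) (19,7) (17,11)]
5. Canonical ring: [(17,17/4) (19,19/4) (19,7) (17,11)]

Clipped polygon: [(17,17/4) (19,19/4) (19,7) (17,11)]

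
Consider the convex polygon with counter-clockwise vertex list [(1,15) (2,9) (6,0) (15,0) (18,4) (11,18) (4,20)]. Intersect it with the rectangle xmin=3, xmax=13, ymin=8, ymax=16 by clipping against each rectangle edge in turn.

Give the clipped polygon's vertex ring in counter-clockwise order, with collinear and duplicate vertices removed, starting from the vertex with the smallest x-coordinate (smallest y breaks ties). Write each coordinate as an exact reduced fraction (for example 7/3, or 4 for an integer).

Clipped polygon: [(3,8) (13,8) (13,14) (12,16) (3,16)]

1. After x ≥ 3: [(3,55/3) (3,27/4) (6,0) (15,0) (18,4) (11,18) (4,20)]
2. After x ≤ 13: [(3,55/3) (3,27/4) (6,0) (13,0) (13,14) (11,18) (4,20)]
3. After y ≥ 8: [(3,55/3) (3,8) (13,8) (13,14) (11,18) (4,20)]
4. After y ≤ 16: [(3,16) (3,8) (13,8) (13,14) (12,16)]
5. Canonical ring: [(3,8) (13,8) (13,14) (12,16) (3,16)]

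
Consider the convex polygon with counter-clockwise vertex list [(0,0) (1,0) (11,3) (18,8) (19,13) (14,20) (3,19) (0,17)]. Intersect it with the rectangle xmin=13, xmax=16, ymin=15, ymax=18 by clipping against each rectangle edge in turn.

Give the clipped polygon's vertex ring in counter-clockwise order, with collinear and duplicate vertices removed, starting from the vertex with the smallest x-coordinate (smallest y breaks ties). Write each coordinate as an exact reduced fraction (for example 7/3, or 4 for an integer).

Clipped polygon: [(13,15) (16,15) (16,86/5) (108/7,18) (13,18)]

1. After x ≥ 13: [(13,31/7) (18,8) (19,13) (14,20) (13,219/11)]
2. After x ≤ 16: [(13,31/7) (16,46/7) (16,86/5) (14,20) (13,219/11)]
3. After y ≥ 15: [(13,15) (16,15) (16,86/5) (14,20) (13,219/11)]
4. After y ≤ 18: [(13,18) (13,15) (16,15) (16,86/5) (108/7,18)]
5. Canonical ring: [(13,15) (16,15) (16,86/5) (108/7,18) (13,18)]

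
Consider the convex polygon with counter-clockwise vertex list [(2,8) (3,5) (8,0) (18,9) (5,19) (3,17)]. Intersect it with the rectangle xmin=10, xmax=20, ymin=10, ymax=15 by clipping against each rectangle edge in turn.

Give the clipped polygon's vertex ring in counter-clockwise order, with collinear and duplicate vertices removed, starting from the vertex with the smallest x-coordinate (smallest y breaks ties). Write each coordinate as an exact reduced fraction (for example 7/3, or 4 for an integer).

1. After x ≥ 10: [(10,9/5) (18,9) (10,197/13)]
2. After x ≤ 20: [(10,9/5) (18,9) (10,197/13)]
3. After y ≥ 10: [(10,10) (167/10,10) (10,197/13)]
4. After y ≤ 15: [(10,15) (10,10) (167/10,10) (51/5,15)]
5. Canonical ring: [(10,10) (167/10,10) (51/5,15) (10,15)]

Clipped polygon: [(10,10) (167/10,10) (51/5,15) (10,15)]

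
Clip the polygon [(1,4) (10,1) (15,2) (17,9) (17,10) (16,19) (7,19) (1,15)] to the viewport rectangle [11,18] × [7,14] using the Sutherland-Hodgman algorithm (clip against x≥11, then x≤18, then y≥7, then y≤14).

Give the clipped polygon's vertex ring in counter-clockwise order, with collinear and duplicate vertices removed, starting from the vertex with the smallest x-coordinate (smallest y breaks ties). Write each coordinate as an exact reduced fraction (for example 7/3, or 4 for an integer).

Clipped polygon: [(11,7) (115/7,7) (17,9) (17,10) (149/9,14) (11,14)]

1. After x ≥ 11: [(11,6/5) (15,2) (17,9) (17,10) (16,19) (11,19)]
2. After x ≤ 18: [(11,6/5) (15,2) (17,9) (17,10) (16,19) (11,19)]
3. After y ≥ 7: [(11,7) (115/7,7) (17,9) (17,10) (16,19) (11,19)]
4. After y ≤ 14: [(11,14) (11,7) (115/7,7) (17,9) (17,10) (149/9,14)]
5. Canonical ring: [(11,7) (115/7,7) (17,9) (17,10) (149/9,14) (11,14)]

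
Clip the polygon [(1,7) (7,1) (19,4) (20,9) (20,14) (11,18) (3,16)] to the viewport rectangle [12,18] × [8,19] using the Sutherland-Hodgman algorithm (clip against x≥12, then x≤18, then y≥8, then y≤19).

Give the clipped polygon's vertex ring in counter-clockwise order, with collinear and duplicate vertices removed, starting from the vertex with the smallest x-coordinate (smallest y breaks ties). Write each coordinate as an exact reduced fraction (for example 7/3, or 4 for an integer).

1. After x ≥ 12: [(12,9/4) (19,4) (20,9) (20,14) (12,158/9)]
2. After x ≤ 18: [(12,9/4) (18,15/4) (18,134/9) (12,158/9)]
3. After y ≥ 8: [(12,8) (18,8) (18,134/9) (12,158/9)]
4. After y ≤ 19: [(12,8) (18,8) (18,134/9) (12,158/9)]
5. Canonical ring: [(12,8) (18,8) (18,134/9) (12,158/9)]

Clipped polygon: [(12,8) (18,8) (18,134/9) (12,158/9)]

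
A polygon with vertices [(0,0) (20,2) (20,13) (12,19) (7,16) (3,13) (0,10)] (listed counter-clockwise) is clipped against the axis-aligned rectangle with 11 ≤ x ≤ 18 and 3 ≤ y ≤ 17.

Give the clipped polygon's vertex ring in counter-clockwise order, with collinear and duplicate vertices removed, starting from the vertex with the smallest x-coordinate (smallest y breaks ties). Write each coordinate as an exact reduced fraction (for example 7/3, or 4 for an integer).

1. After x ≥ 11: [(11,11/10) (20,2) (20,13) (12,19) (11,92/5)]
2. After x ≤ 18: [(11,11/10) (18,9/5) (18,29/2) (12,19) (11,92/5)]
3. After y ≥ 3: [(11,3) (18,3) (18,29/2) (12,19) (11,92/5)]
4. After y ≤ 17: [(11,17) (11,3) (18,3) (18,29/2) (44/3,17)]
5. Canonical ring: [(11,3) (18,3) (18,29/2) (44/3,17) (11,17)]

Clipped polygon: [(11,3) (18,3) (18,29/2) (44/3,17) (11,17)]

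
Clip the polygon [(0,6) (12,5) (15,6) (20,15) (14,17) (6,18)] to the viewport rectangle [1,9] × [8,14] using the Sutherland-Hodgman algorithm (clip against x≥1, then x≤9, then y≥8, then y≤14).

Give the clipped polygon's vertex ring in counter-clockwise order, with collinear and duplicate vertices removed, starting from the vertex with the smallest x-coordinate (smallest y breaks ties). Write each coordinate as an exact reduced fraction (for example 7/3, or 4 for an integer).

1. After x ≥ 1: [(1,8) (1,71/12) (12,5) (15,6) (20,15) (14,17) (6,18)]
2. After x ≤ 9: [(1,8) (1,71/12) (9,21/4) (9,141/8) (6,18)]
3. After y ≥ 8: [(1,8) (1,8) (9,8) (9,141/8) (6,18)]
4. After y ≤ 14: [(4,14) (1,8) (1,8) (9,8) (9,14)]
5. Canonical ring: [(1,8) (9,8) (9,14) (4,14)]

Clipped polygon: [(1,8) (9,8) (9,14) (4,14)]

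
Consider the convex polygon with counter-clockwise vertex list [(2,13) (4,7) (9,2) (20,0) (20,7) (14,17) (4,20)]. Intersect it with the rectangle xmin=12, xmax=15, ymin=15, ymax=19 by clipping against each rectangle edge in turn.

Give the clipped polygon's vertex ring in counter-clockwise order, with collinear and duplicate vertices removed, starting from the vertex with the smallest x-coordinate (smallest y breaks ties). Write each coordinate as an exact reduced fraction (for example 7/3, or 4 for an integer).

1. After x ≥ 12: [(12,16/11) (20,0) (20,7) (14,17) (12,88/5)]
2. After x ≤ 15: [(12,16/11) (15,10/11) (15,46/3) (14,17) (12,88/5)]
3. After y ≥ 15: [(12,15) (15,15) (15,46/3) (14,17) (12,88/5)]
4. After y ≤ 19: [(12,15) (15,15) (15,46/3) (14,17) (12,88/5)]
5. Canonical ring: [(12,15) (15,15) (15,46/3) (14,17) (12,88/5)]

Clipped polygon: [(12,15) (15,15) (15,46/3) (14,17) (12,88/5)]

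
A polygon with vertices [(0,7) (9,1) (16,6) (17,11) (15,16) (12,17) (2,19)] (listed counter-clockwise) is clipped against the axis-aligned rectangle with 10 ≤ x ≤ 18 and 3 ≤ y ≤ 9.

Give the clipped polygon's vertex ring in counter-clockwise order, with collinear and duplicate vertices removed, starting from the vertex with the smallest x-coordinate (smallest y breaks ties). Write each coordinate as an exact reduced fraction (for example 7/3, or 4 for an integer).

1. After x ≥ 10: [(10,12/7) (16,6) (17,11) (15,16) (12,17) (10,87/5)]
2. After x ≤ 18: [(10,12/7) (16,6) (17,11) (15,16) (12,17) (10,87/5)]
3. After y ≥ 3: [(10,3) (59/5,3) (16,6) (17,11) (15,16) (12,17) (10,87/5)]
4. After y ≤ 9: [(10,9) (10,3) (59/5,3) (16,6) (83/5,9)]
5. Canonical ring: [(10,3) (59/5,3) (16,6) (83/5,9) (10,9)]

Clipped polygon: [(10,3) (59/5,3) (16,6) (83/5,9) (10,9)]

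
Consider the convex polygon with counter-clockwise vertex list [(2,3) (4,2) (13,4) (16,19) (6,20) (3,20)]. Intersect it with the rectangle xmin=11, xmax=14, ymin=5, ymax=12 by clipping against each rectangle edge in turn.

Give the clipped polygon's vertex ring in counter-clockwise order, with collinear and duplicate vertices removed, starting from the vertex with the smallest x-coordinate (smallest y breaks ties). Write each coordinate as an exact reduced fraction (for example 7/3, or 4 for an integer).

1. After x ≥ 11: [(11,32/9) (13,4) (16,19) (11,39/2)]
2. After x ≤ 14: [(11,32/9) (13,4) (14,9) (14,96/5) (11,39/2)]
3. After y ≥ 5: [(11,5) (66/5,5) (14,9) (14,96/5) (11,39/2)]
4. After y ≤ 12: [(11,12) (11,5) (66/5,5) (14,9) (14,12)]
5. Canonical ring: [(11,5) (66/5,5) (14,9) (14,12) (11,12)]

Clipped polygon: [(11,5) (66/5,5) (14,9) (14,12) (11,12)]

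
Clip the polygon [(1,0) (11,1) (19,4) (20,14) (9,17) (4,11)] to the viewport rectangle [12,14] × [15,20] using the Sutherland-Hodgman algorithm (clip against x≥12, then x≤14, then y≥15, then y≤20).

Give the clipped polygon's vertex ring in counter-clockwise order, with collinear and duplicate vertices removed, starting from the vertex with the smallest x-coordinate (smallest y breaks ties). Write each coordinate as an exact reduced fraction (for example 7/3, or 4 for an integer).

1. After x ≥ 12: [(12,11/8) (19,4) (20,14) (12,178/11)]
2. After x ≤ 14: [(12,11/8) (14,17/8) (14,172/11) (12,178/11)]
3. After y ≥ 15: [(12,15) (14,15) (14,172/11) (12,178/11)]
4. After y ≤ 20: [(12,15) (14,15) (14,172/11) (12,178/11)]
5. Canonical ring: [(12,15) (14,15) (14,172/11) (12,178/11)]

Clipped polygon: [(12,15) (14,15) (14,172/11) (12,178/11)]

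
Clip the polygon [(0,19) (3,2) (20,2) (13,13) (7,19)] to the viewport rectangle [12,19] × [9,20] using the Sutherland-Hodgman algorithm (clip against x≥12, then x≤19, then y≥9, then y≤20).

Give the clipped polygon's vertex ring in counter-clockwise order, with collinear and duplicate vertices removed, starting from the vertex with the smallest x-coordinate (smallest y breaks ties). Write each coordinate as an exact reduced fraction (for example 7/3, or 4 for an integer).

1. After x ≥ 12: [(12,2) (20,2) (13,13) (12,14)]
2. After x ≤ 19: [(12,2) (19,2) (19,25/7) (13,13) (12,14)]
3. After y ≥ 9: [(12,9) (171/11,9) (13,13) (12,14)]
4. After y ≤ 20: [(12,9) (171/11,9) (13,13) (12,14)]
5. Canonical ring: [(12,9) (171/11,9) (13,13) (12,14)]

Clipped polygon: [(12,9) (171/11,9) (13,13) (12,14)]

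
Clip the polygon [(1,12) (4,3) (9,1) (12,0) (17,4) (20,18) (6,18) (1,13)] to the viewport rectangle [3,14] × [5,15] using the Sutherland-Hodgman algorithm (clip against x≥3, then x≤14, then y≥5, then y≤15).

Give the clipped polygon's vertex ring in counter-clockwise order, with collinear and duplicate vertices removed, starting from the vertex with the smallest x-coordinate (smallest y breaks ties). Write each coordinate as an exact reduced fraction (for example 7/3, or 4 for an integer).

Clipped polygon: [(3,6) (10/3,5) (14,5) (14,15) (3,15)]

1. After x ≥ 3: [(3,6) (4,3) (9,1) (12,0) (17,4) (20,18) (6,18) (3,15)]
2. After x ≤ 14: [(3,6) (4,3) (9,1) (12,0) (14,8/5) (14,18) (6,18) (3,15)]
3. After y ≥ 5: [(3,6) (10/3,5) (14,5) (14,18) (6,18) (3,15)]
4. After y ≤ 15: [(3,6) (10/3,5) (14,5) (14,15) (3,15) (3,15)]
5. Canonical ring: [(3,6) (10/3,5) (14,5) (14,15) (3,15)]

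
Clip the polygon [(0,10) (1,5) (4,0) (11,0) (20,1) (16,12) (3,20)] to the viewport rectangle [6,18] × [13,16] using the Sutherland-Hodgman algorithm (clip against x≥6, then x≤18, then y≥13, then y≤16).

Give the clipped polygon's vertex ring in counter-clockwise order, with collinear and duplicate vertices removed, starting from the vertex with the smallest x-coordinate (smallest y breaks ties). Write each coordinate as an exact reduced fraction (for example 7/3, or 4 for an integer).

Clipped polygon: [(6,13) (115/8,13) (19/2,16) (6,16)]

1. After x ≥ 6: [(6,0) (11,0) (20,1) (16,12) (6,236/13)]
2. After x ≤ 18: [(6,0) (11,0) (18,7/9) (18,13/2) (16,12) (6,236/13)]
3. After y ≥ 13: [(6,13) (115/8,13) (6,236/13)]
4. After y ≤ 16: [(6,16) (6,13) (115/8,13) (19/2,16)]
5. Canonical ring: [(6,13) (115/8,13) (19/2,16) (6,16)]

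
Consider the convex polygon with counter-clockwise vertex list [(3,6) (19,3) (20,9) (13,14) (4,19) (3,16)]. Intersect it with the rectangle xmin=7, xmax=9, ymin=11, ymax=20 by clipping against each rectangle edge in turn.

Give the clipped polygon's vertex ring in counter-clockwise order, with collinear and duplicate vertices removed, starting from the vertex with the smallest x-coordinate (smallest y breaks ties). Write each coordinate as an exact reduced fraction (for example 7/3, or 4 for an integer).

Clipped polygon: [(7,11) (9,11) (9,146/9) (7,52/3)]

1. After x ≥ 7: [(7,21/4) (19,3) (20,9) (13,14) (7,52/3)]
2. After x ≤ 9: [(7,21/4) (9,39/8) (9,146/9) (7,52/3)]
3. After y ≥ 11: [(7,11) (9,11) (9,146/9) (7,52/3)]
4. After y ≤ 20: [(7,11) (9,11) (9,146/9) (7,52/3)]
5. Canonical ring: [(7,11) (9,11) (9,146/9) (7,52/3)]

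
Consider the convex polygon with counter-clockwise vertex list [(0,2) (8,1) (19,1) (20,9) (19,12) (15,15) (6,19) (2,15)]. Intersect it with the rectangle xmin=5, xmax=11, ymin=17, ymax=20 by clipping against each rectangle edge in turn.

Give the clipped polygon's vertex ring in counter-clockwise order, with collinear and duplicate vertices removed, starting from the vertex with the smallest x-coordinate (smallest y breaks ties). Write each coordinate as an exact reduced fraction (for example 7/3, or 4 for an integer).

1. After x ≥ 5: [(5,11/8) (8,1) (19,1) (20,9) (19,12) (15,15) (6,19) (5,18)]
2. After x ≤ 11: [(5,11/8) (8,1) (11,1) (11,151/9) (6,19) (5,18)]
3. After y ≥ 17: [(5,17) (21/2,17) (6,19) (5,18)]
4. After y ≤ 20: [(5,17) (21/2,17) (6,19) (5,18)]
5. Canonical ring: [(5,17) (21/2,17) (6,19) (5,18)]

Clipped polygon: [(5,17) (21/2,17) (6,19) (5,18)]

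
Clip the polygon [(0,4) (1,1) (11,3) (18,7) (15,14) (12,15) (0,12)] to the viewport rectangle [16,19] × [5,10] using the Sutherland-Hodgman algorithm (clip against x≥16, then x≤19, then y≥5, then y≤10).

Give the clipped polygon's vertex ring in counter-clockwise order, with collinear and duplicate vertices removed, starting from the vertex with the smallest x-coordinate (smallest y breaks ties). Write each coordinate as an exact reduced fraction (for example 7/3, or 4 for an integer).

Clipped polygon: [(16,41/7) (18,7) (117/7,10) (16,10)]

1. After x ≥ 16: [(16,41/7) (18,7) (16,35/3)]
2. After x ≤ 19: [(16,41/7) (18,7) (16,35/3)]
3. After y ≥ 5: [(16,41/7) (18,7) (16,35/3)]
4. After y ≤ 10: [(16,10) (16,41/7) (18,7) (117/7,10)]
5. Canonical ring: [(16,41/7) (18,7) (117/7,10) (16,10)]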